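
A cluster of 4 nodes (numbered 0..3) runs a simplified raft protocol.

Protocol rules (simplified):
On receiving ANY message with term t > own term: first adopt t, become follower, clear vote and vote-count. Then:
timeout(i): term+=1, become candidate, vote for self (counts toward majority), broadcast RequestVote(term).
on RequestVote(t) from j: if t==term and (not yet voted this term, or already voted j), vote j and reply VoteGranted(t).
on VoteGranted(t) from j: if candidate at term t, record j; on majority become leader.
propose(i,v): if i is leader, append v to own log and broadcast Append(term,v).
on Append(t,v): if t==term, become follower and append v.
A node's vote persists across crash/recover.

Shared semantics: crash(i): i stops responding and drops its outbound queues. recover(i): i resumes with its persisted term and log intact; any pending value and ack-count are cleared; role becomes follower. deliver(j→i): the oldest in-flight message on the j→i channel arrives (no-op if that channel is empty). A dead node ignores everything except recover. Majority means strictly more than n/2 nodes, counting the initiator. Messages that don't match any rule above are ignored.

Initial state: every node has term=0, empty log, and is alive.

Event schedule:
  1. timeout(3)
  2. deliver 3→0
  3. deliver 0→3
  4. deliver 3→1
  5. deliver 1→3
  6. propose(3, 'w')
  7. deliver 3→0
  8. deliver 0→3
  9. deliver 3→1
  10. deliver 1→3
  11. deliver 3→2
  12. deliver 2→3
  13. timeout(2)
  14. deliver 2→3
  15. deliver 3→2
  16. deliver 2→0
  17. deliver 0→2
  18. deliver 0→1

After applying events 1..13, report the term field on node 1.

step 1 timeout(3): 3={cand,t=1,log=-}
step 2 deliver 3→0: 0={foll,t=1,log=-}
step 3 deliver 0→3: —
step 4 deliver 3→1: 1={foll,t=1,log=-}
step 5 deliver 1→3: 3={lead,t=1,log=-}
step 6 propose(3,'w'): 3={lead,t=1,log=w}
step 7 deliver 3→0: 0={foll,t=1,log=w}
step 8 deliver 0→3: —
step 9 deliver 3→1: 1={foll,t=1,log=w}
step 10 deliver 1→3: —
step 11 deliver 3→2: 2={foll,t=1,log=-}
step 12 deliver 2→3: —
step 13 timeout(2): 2={cand,t=2,log=-}

1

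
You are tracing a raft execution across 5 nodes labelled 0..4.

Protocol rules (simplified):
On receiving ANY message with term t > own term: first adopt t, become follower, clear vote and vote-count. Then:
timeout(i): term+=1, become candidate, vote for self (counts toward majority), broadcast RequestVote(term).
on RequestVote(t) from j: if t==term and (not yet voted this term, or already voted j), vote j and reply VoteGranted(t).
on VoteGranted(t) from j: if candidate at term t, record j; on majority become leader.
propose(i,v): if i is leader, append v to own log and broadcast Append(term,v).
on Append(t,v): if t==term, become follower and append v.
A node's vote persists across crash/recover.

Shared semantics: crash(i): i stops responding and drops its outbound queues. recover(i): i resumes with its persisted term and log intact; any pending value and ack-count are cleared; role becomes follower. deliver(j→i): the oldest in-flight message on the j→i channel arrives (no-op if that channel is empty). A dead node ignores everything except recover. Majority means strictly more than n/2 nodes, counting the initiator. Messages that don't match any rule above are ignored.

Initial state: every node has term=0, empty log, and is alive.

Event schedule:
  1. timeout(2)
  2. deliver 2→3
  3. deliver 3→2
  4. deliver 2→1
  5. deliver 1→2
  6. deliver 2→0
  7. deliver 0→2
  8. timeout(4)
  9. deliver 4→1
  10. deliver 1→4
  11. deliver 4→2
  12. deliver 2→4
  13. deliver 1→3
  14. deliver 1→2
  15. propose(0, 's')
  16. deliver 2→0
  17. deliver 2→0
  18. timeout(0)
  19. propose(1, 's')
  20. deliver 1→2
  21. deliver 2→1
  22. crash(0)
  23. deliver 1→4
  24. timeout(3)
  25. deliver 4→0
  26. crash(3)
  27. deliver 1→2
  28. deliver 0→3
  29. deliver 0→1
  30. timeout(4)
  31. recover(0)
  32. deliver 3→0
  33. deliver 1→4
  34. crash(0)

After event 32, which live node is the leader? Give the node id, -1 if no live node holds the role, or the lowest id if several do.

1. timeout(2):  <2:cand t1 ->
2. deliver 2→3:  <3:foll t1 ->
3. deliver 3→2:  nop
4. deliver 2→1:  <1:foll t1 ->
5. deliver 1→2:  <2:lead t1 ->
6. deliver 2→0:  <0:foll t1 ->
7. deliver 0→2:  nop
8. timeout(4):  <4:cand t1 ->
9. deliver 4→1:  nop
10. deliver 1→4:  nop
11. deliver 4→2:  nop
12. deliver 2→4:  nop
13. deliver 1→3:  nop
14. deliver 1→2:  nop
15. propose(0,'s'):  nop
16. deliver 2→0:  nop
17. deliver 2→0:  nop
18. timeout(0):  <0:cand t2 ->
19. propose(1,'s'):  nop
20. deliver 1→2:  nop
21. deliver 2→1:  nop
22. crash(0):  <0:✗cand t2 ->
23. deliver 1→4:  nop
24. timeout(3):  <3:cand t2 ->
25. deliver 4→0:  nop
26. crash(3):  <3:✗cand t2 ->
27. deliver 1→2:  nop
28. deliver 0→3:  nop
29. deliver 0→1:  nop
30. timeout(4):  <4:cand t2 ->
31. recover(0):  <0:foll t2 ->
32. deliver 3→0:  nop

2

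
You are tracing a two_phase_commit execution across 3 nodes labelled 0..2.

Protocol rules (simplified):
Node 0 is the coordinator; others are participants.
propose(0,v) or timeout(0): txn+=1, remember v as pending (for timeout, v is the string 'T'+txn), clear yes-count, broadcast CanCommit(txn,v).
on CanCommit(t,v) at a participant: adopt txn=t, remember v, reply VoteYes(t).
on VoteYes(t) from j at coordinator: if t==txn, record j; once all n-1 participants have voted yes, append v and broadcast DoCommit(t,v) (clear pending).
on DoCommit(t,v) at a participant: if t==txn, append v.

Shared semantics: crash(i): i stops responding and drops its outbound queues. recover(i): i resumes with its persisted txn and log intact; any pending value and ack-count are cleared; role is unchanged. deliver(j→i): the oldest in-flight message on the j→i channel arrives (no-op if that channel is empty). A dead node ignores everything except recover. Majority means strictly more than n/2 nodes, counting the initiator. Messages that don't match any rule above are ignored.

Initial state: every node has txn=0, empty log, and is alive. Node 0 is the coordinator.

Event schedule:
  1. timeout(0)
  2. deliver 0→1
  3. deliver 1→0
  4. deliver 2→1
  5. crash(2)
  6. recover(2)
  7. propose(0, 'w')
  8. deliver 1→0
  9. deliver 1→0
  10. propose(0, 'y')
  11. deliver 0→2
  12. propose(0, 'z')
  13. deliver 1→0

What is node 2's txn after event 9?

0

e1 timeout(0): 0[coor,t=1,-]
e2 deliver 0→1: 1[part,t=1,-]
e3 deliver 1→0: ·
e4 deliver 2→1: ·
e5 crash(2): 2[✗part,t=0,-]
e6 recover(2): 2[part,t=0,-]
e7 propose(0,'w'): 0[coor,t=2,-]
e8 deliver 1→0: ·
e9 deliver 1→0: ·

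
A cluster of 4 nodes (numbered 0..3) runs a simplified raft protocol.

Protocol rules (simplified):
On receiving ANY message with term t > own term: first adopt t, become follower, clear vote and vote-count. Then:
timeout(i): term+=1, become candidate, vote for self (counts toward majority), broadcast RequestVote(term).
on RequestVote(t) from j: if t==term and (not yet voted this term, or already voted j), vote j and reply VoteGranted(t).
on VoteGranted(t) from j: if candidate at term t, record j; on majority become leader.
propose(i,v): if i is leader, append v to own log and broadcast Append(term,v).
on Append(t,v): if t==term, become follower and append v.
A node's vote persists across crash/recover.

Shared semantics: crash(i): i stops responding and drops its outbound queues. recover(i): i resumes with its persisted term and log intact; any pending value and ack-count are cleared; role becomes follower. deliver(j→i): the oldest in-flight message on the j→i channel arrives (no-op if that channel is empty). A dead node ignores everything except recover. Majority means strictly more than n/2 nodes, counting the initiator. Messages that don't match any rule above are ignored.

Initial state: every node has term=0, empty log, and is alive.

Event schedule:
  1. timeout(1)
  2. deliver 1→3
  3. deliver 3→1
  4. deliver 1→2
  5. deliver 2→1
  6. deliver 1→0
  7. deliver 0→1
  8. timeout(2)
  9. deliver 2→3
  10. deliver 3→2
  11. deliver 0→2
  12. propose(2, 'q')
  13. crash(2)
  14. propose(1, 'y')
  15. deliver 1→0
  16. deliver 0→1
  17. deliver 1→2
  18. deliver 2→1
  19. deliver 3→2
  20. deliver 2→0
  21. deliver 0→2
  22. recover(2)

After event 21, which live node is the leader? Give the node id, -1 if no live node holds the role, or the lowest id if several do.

1

step 1 timeout(1): 1={cand,t=1,log=-}
step 2 deliver 1→3: 3={foll,t=1,log=-}
step 3 deliver 3→1: —
step 4 deliver 1→2: 2={foll,t=1,log=-}
step 5 deliver 2→1: 1={lead,t=1,log=-}
step 6 deliver 1→0: 0={foll,t=1,log=-}
step 7 deliver 0→1: —
step 8 timeout(2): 2={cand,t=2,log=-}
step 9 deliver 2→3: 3={foll,t=2,log=-}
step 10 deliver 3→2: —
step 11 deliver 0→2: —
step 12 propose(2,'q'): —
step 13 crash(2): 2={✗cand,t=2,log=-}
step 14 propose(1,'y'): 1={lead,t=1,log=y}
step 15 deliver 1→0: 0={foll,t=1,log=y}
step 16 deliver 0→1: —
step 17 deliver 1→2: —
step 18 deliver 2→1: —
step 19 deliver 3→2: —
step 20 deliver 2→0: —
step 21 deliver 0→2: —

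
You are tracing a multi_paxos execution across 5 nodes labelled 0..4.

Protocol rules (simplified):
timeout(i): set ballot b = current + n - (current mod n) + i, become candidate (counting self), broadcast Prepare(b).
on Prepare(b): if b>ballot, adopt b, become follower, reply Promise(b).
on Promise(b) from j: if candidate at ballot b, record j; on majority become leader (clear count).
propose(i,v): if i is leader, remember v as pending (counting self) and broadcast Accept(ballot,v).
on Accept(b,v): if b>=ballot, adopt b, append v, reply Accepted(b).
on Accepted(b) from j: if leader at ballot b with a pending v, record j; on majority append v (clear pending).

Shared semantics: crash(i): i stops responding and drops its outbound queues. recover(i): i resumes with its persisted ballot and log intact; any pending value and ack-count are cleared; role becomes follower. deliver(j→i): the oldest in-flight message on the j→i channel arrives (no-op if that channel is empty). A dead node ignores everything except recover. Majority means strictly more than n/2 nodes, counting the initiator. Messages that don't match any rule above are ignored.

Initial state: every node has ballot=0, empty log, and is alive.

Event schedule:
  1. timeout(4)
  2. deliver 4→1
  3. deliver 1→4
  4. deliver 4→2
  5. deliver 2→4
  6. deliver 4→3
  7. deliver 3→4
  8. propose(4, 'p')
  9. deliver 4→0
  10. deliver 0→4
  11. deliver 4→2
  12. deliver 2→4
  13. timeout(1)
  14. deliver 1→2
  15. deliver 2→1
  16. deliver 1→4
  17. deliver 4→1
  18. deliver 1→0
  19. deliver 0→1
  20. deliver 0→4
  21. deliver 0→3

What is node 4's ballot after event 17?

11

step 1 timeout(4): 4={cand,b=9,log=-}
step 2 deliver 4→1: 1={foll,b=9,log=-}
step 3 deliver 1→4: —
step 4 deliver 4→2: 2={foll,b=9,log=-}
step 5 deliver 2→4: 4={lead,b=9,log=-}
step 6 deliver 4→3: 3={foll,b=9,log=-}
step 7 deliver 3→4: —
step 8 propose(4,'p'): —
step 9 deliver 4→0: 0={foll,b=9,log=-}
step 10 deliver 0→4: —
step 11 deliver 4→2: 2={foll,b=9,log=p}
step 12 deliver 2→4: —
step 13 timeout(1): 1={cand,b=11,log=-}
step 14 deliver 1→2: 2={foll,b=11,log=p}
step 15 deliver 2→1: —
step 16 deliver 1→4: 4={foll,b=11,log=-}
step 17 deliver 4→1: —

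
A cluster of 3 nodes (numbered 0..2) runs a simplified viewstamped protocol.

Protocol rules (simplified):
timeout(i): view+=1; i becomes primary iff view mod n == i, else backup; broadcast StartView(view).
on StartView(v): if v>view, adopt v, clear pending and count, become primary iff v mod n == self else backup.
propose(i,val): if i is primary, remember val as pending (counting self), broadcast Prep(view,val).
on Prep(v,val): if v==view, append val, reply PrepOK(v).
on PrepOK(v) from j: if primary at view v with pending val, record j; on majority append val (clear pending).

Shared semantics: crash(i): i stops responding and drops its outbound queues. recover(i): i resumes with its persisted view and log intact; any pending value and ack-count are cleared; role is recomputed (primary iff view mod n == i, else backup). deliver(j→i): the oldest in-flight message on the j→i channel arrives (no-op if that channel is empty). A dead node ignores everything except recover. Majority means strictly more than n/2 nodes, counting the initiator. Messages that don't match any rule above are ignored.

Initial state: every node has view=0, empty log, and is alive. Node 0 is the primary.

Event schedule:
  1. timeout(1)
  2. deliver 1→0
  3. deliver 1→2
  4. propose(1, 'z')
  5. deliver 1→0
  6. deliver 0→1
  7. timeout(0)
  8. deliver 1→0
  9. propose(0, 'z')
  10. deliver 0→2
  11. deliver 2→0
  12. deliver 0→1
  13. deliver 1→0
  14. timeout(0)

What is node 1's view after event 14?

2

step 1 timeout(1): 1={prim,v=1,log=-}
step 2 deliver 1→0: 0={back,v=1,log=-}
step 3 deliver 1→2: 2={back,v=1,log=-}
step 4 propose(1,'z'): —
step 5 deliver 1→0: 0={back,v=1,log=z}
step 6 deliver 0→1: 1={prim,v=1,log=z}
step 7 timeout(0): 0={back,v=2,log=z}
step 8 deliver 1→0: —
step 9 propose(0,'z'): —
step 10 deliver 0→2: 2={prim,v=2,log=-}
step 11 deliver 2→0: —
step 12 deliver 0→1: 1={back,v=2,log=z}
step 13 deliver 1→0: —
step 14 timeout(0): 0={prim,v=3,log=z}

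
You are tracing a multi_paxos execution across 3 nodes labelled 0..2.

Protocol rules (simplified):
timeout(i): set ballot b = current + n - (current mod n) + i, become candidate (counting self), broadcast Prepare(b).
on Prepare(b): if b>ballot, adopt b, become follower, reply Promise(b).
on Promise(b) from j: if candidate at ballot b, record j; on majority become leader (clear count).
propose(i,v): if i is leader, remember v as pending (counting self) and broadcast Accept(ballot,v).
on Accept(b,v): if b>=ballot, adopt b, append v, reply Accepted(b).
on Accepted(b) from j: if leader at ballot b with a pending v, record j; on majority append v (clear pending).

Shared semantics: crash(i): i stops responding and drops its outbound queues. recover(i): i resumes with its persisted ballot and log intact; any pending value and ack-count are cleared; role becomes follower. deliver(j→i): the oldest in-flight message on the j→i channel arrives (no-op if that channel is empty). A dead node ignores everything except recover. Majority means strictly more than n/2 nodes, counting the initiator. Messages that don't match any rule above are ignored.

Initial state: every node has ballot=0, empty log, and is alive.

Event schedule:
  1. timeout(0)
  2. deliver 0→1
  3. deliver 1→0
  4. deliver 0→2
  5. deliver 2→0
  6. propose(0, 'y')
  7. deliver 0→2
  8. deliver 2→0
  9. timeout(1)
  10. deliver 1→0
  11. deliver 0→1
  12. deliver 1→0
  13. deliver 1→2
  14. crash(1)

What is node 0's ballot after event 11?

7

1. timeout(0):  <0:cand b3 ->
2. deliver 0→1:  <1:foll b3 ->
3. deliver 1→0:  <0:lead b3 ->
4. deliver 0→2:  <2:foll b3 ->
5. deliver 2→0:  nop
6. propose(0,'y'):  nop
7. deliver 0→2:  <2:foll b3 y>
8. deliver 2→0:  <0:lead b3 y>
9. timeout(1):  <1:cand b7 ->
10. deliver 1→0:  <0:foll b7 y>
11. deliver 0→1:  nop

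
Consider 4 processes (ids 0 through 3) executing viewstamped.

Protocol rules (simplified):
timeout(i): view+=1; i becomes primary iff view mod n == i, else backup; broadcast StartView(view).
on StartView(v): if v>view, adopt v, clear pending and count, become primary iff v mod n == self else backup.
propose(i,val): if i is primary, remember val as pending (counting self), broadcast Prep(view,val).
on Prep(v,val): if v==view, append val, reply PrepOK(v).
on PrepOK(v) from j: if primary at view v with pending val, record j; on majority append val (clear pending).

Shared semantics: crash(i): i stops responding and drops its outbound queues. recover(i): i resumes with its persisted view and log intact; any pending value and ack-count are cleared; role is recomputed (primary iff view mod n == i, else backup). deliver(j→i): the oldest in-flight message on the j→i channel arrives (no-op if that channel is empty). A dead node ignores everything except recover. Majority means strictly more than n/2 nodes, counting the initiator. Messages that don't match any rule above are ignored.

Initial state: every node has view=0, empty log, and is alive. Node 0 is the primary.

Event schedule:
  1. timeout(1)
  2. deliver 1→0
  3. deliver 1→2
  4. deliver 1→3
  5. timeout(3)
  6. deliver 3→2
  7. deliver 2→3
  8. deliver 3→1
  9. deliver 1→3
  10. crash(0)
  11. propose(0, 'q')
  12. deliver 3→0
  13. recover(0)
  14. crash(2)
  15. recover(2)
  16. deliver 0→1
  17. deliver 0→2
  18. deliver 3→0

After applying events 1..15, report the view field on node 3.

[1] timeout(1) → N1(prim v1 [-])
[2] deliver 1→0 → N0(back v1 [-])
[3] deliver 1→2 → N2(back v1 [-])
[4] deliver 1→3 → N3(back v1 [-])
[5] timeout(3) → N3(back v2 [-])
[6] deliver 3→2 → N2(prim v2 [-])
[7] deliver 2→3 → ∅
[8] deliver 3→1 → N1(back v2 [-])
[9] deliver 1→3 → ∅
[10] crash(0) → N0(✗back v1 [-])
[11] propose(0,'q') → ∅
[12] deliver 3→0 → ∅
[13] recover(0) → N0(back v1 [-])
[14] crash(2) → N2(✗prim v2 [-])
[15] recover(2) → N2(prim v2 [-])

2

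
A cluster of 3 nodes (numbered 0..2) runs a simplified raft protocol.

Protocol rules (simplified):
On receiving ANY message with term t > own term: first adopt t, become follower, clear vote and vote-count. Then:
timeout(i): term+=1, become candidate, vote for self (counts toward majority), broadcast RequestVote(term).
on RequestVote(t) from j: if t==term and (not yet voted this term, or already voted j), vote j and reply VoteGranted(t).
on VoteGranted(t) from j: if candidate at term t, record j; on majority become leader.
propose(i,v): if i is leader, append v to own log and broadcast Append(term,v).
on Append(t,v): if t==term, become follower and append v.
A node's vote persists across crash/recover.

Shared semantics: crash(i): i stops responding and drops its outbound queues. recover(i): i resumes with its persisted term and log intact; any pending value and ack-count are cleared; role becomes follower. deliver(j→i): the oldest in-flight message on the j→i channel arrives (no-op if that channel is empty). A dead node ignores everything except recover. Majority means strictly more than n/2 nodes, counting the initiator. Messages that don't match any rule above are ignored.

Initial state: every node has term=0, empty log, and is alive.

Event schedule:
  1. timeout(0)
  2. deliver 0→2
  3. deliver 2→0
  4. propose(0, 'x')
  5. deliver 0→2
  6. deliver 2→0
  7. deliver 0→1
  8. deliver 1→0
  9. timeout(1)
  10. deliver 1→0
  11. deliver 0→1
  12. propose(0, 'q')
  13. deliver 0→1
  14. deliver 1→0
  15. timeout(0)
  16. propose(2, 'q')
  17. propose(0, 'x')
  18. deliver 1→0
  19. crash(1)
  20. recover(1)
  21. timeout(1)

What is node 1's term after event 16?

[1] timeout(0) → N0(cand t1 [-])
[2] deliver 0→2 → N2(foll t1 [-])
[3] deliver 2→0 → N0(lead t1 [-])
[4] propose(0,'x') → N0(lead t1 [x])
[5] deliver 0→2 → N2(foll t1 [x])
[6] deliver 2→0 → ∅
[7] deliver 0→1 → N1(foll t1 [-])
[8] deliver 1→0 → ∅
[9] timeout(1) → N1(cand t2 [-])
[10] deliver 1→0 → N0(foll t2 [x])
[11] deliver 0→1 → ∅
[12] propose(0,'q') → ∅
[13] deliver 0→1 → N1(lead t2 [-])
[14] deliver 1→0 → ∅
[15] timeout(0) → N0(cand t3 [x])
[16] propose(2,'q') → ∅

2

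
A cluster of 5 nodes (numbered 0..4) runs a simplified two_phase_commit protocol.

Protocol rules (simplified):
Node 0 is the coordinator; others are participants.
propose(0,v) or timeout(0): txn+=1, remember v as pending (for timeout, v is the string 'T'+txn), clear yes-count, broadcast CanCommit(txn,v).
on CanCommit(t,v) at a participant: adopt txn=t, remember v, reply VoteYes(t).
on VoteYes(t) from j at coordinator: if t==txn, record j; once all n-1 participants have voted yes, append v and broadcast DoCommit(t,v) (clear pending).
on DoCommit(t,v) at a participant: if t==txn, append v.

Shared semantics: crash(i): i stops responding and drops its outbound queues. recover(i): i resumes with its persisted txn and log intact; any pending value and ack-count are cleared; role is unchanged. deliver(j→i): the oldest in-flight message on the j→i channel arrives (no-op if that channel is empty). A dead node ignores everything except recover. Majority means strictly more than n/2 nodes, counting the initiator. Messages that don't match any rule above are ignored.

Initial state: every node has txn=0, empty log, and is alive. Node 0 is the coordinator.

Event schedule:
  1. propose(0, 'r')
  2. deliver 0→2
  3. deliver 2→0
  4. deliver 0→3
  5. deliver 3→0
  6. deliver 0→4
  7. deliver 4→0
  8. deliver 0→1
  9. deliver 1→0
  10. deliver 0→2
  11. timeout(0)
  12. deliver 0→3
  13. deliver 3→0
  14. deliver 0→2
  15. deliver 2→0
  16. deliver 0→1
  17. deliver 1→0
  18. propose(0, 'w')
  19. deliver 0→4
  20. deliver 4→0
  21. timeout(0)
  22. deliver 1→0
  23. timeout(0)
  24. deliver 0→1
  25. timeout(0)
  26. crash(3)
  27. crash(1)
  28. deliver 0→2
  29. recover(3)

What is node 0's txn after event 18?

after 1 — propose(0,'r'): n0:coor/t1/[-]
after 2 — deliver 0→2: n2:part/t1/[-]
after 3 — deliver 2→0: ·
after 4 — deliver 0→3: n3:part/t1/[-]
after 5 — deliver 3→0: ·
after 6 — deliver 0→4: n4:part/t1/[-]
after 7 — deliver 4→0: ·
after 8 — deliver 0→1: n1:part/t1/[-]
after 9 — deliver 1→0: n0:coor/t1/[r]
after 10 — deliver 0→2: n2:part/t1/[r]
after 11 — timeout(0): n0:coor/t2/[r]
after 12 — deliver 0→3: n3:part/t1/[r]
after 13 — deliver 3→0: ·
after 14 — deliver 0→2: n2:part/t2/[r]
after 15 — deliver 2→0: ·
after 16 — deliver 0→1: n1:part/t1/[r]
after 17 — deliver 1→0: ·
after 18 — propose(0,'w'): n0:coor/t3/[r]

3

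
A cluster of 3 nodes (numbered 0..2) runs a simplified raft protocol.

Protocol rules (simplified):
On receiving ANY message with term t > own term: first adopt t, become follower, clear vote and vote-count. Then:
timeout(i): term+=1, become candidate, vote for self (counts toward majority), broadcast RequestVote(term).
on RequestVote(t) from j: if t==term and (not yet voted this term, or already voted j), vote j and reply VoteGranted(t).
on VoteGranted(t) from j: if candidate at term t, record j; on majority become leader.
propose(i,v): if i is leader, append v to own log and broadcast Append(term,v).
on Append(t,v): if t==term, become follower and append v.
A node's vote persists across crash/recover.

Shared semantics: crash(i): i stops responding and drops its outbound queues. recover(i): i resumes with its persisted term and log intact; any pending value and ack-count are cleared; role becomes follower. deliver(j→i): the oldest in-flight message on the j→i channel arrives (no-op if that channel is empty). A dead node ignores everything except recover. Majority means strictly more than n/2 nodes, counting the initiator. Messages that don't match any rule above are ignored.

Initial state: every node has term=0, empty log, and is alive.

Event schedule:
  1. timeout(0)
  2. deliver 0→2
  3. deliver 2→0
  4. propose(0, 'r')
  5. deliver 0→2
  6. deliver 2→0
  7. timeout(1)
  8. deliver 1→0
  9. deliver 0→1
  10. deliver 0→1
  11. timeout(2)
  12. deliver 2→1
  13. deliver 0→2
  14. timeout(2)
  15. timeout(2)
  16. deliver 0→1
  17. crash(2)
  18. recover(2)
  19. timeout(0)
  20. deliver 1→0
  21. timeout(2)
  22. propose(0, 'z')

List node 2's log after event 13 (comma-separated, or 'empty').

step 1 timeout(0): 0={cand,t=1,log=-}
step 2 deliver 0→2: 2={foll,t=1,log=-}
step 3 deliver 2→0: 0={lead,t=1,log=-}
step 4 propose(0,'r'): 0={lead,t=1,log=r}
step 5 deliver 0→2: 2={foll,t=1,log=r}
step 6 deliver 2→0: —
step 7 timeout(1): 1={cand,t=1,log=-}
step 8 deliver 1→0: —
step 9 deliver 0→1: —
step 10 deliver 0→1: 1={foll,t=1,log=r}
step 11 timeout(2): 2={cand,t=2,log=r}
step 12 deliver 2→1: 1={foll,t=2,log=r}
step 13 deliver 0→2: —

r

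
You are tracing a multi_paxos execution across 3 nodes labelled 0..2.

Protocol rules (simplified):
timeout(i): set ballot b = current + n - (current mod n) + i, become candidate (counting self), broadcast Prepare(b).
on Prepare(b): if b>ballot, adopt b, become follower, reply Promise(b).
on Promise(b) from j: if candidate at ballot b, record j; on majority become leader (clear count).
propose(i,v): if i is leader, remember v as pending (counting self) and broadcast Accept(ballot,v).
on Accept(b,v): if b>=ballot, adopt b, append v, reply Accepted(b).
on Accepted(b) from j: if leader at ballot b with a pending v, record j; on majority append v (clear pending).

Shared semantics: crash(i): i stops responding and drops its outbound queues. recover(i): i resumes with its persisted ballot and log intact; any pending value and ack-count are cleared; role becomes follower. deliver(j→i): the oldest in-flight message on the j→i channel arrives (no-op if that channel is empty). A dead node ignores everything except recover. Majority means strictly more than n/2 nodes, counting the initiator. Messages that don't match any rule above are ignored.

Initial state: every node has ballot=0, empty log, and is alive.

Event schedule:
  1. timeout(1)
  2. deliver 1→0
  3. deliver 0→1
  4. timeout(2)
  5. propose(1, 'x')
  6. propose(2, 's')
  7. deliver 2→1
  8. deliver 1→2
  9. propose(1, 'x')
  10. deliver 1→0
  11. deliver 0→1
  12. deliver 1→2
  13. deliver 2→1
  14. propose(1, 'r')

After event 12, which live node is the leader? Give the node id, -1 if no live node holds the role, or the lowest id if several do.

1. timeout(1):  <1:cand b4 ->
2. deliver 1→0:  <0:foll b4 ->
3. deliver 0→1:  <1:lead b4 ->
4. timeout(2):  <2:cand b5 ->
5. propose(1,'x'):  nop
6. propose(2,'s'):  nop
7. deliver 2→1:  <1:foll b5 ->
8. deliver 1→2:  nop
9. propose(1,'x'):  nop
10. deliver 1→0:  <0:foll b4 x>
11. deliver 0→1:  nop
12. deliver 1→2:  nop

-1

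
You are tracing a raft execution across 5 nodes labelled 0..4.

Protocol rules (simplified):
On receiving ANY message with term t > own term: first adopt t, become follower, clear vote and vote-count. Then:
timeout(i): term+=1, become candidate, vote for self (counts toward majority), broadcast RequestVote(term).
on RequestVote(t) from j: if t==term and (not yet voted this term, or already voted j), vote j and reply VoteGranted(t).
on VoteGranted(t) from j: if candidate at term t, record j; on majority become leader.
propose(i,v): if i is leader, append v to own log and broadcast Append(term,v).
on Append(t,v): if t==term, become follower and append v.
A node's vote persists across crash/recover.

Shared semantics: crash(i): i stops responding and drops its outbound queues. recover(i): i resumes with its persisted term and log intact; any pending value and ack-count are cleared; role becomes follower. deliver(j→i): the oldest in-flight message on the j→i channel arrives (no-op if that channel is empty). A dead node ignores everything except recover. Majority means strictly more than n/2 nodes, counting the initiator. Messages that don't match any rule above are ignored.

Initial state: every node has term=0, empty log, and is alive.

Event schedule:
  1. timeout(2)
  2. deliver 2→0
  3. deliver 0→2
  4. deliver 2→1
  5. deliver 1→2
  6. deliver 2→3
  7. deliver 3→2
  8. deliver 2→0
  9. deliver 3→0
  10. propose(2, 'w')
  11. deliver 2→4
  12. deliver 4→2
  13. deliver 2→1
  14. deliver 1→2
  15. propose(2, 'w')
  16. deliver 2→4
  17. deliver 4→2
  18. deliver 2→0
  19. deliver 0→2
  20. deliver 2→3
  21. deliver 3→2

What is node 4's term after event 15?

[1] timeout(2) → N2(cand t1 [-])
[2] deliver 2→0 → N0(foll t1 [-])
[3] deliver 0→2 → ∅
[4] deliver 2→1 → N1(foll t1 [-])
[5] deliver 1→2 → N2(lead t1 [-])
[6] deliver 2→3 → N3(foll t1 [-])
[7] deliver 3→2 → ∅
[8] deliver 2→0 → ∅
[9] deliver 3→0 → ∅
[10] propose(2,'w') → N2(lead t1 [w])
[11] deliver 2→4 → N4(foll t1 [-])
[12] deliver 4→2 → ∅
[13] deliver 2→1 → N1(foll t1 [w])
[14] deliver 1→2 → ∅
[15] propose(2,'w') → N2(lead t1 [w,w])

1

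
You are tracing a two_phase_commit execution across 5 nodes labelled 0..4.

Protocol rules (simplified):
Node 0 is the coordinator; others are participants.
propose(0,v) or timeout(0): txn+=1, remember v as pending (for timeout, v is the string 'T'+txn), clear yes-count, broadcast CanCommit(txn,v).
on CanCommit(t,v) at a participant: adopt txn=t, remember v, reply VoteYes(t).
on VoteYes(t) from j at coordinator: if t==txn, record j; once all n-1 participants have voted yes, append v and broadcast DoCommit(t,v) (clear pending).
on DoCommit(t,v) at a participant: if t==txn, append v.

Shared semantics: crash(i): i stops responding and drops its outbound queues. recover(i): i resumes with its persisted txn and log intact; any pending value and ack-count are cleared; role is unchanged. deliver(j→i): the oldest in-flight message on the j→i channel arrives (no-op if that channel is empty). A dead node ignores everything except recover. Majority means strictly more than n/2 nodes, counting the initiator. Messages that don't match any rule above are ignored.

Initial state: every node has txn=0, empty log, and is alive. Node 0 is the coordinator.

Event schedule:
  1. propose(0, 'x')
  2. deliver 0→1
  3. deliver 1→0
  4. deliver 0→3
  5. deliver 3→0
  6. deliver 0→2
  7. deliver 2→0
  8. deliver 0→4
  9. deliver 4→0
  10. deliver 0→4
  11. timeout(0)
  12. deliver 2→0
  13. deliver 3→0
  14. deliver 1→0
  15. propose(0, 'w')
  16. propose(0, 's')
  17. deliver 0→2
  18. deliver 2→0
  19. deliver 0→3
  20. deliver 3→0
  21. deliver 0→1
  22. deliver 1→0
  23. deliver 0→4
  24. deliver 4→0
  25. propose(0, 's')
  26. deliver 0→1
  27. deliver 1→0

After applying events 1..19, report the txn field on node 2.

1

step 1 propose(0,'x'): 0={coor,t=1,log=-}
step 2 deliver 0→1: 1={part,t=1,log=-}
step 3 deliver 1→0: —
step 4 deliver 0→3: 3={part,t=1,log=-}
step 5 deliver 3→0: —
step 6 deliver 0→2: 2={part,t=1,log=-}
step 7 deliver 2→0: —
step 8 deliver 0→4: 4={part,t=1,log=-}
step 9 deliver 4→0: 0={coor,t=1,log=x}
step 10 deliver 0→4: 4={part,t=1,log=x}
step 11 timeout(0): 0={coor,t=2,log=x}
step 12 deliver 2→0: —
step 13 deliver 3→0: —
step 14 deliver 1→0: —
step 15 propose(0,'w'): 0={coor,t=3,log=x}
step 16 propose(0,'s'): 0={coor,t=4,log=x}
step 17 deliver 0→2: 2={part,t=1,log=x}
step 18 deliver 2→0: —
step 19 deliver 0→3: 3={part,t=1,log=x}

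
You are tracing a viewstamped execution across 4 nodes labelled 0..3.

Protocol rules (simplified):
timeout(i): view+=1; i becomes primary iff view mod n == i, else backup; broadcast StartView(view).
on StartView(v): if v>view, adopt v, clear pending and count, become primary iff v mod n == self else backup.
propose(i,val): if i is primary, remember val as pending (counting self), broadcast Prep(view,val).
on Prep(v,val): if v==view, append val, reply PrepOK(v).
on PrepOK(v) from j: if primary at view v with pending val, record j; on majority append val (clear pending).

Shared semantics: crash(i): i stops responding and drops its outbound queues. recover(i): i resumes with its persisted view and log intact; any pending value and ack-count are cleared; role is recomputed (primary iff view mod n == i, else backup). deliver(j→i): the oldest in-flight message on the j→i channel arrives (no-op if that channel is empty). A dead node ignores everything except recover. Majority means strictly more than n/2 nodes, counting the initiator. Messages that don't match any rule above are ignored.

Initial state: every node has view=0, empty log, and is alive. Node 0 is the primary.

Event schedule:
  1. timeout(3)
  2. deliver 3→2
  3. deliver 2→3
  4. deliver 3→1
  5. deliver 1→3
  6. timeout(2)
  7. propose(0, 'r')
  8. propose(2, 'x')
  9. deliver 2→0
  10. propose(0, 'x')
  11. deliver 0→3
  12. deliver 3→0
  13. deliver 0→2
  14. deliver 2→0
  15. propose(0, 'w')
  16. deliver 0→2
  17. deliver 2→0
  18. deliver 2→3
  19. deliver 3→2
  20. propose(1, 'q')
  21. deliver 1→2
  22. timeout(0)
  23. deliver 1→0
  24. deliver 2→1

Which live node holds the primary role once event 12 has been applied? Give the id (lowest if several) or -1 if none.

after 1 — timeout(3): n3:back/v1/[-]
after 2 — deliver 3→2: n2:back/v1/[-]
after 3 — deliver 2→3: ·
after 4 — deliver 3→1: n1:prim/v1/[-]
after 5 — deliver 1→3: ·
after 6 — timeout(2): n2:prim/v2/[-]
after 7 — propose(0,'r'): ·
after 8 — propose(2,'x'): ·
after 9 — deliver 2→0: n0:back/v2/[-]
after 10 — propose(0,'x'): ·
after 11 — deliver 0→3: ·
after 12 — deliver 3→0: ·

1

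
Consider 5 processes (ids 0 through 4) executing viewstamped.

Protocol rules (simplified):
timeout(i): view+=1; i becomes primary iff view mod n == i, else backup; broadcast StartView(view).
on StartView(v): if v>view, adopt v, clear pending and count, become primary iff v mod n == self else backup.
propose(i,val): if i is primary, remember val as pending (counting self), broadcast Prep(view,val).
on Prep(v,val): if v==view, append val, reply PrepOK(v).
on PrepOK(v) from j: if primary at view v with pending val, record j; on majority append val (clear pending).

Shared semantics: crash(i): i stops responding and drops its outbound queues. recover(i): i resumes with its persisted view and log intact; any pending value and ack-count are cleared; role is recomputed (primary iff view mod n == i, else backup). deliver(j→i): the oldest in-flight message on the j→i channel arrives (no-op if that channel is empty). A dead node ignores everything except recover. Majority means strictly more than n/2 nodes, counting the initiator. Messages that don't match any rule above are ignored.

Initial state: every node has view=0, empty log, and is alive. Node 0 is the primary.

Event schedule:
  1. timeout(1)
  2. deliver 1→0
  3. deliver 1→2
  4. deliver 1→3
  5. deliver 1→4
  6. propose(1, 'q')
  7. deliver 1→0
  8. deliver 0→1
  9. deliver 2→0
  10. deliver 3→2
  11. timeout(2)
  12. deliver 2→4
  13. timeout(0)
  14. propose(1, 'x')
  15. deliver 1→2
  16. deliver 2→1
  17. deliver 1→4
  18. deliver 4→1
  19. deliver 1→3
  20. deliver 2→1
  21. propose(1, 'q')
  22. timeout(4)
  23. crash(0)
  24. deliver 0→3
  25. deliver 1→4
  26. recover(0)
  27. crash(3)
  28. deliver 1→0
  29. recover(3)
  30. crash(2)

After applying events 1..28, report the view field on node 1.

2

e1 timeout(1): 1[prim,v=1,-]
e2 deliver 1→0: 0[back,v=1,-]
e3 deliver 1→2: 2[back,v=1,-]
e4 deliver 1→3: 3[back,v=1,-]
e5 deliver 1→4: 4[back,v=1,-]
e6 propose(1,'q'): ·
e7 deliver 1→0: 0[back,v=1,q]
e8 deliver 0→1: ·
e9 deliver 2→0: ·
e10 deliver 3→2: ·
e11 timeout(2): 2[prim,v=2,-]
e12 deliver 2→4: 4[back,v=2,-]
e13 timeout(0): 0[back,v=2,q]
e14 propose(1,'x'): ·
e15 deliver 1→2: ·
e16 deliver 2→1: 1[back,v=2,-]
e17 deliver 1→4: ·
e18 deliver 4→1: ·
e19 deliver 1→3: 3[back,v=1,q]
e20 deliver 2→1: ·
e21 propose(1,'q'): ·
e22 timeout(4): 4[back,v=3,-]
e23 crash(0): 0[✗back,v=2,q]
e24 deliver 0→3: ·
e25 deliver 1→4: ·
e26 recover(0): 0[back,v=2,q]
e27 crash(3): 3[✗back,v=1,q]
e28 deliver 1→0: ·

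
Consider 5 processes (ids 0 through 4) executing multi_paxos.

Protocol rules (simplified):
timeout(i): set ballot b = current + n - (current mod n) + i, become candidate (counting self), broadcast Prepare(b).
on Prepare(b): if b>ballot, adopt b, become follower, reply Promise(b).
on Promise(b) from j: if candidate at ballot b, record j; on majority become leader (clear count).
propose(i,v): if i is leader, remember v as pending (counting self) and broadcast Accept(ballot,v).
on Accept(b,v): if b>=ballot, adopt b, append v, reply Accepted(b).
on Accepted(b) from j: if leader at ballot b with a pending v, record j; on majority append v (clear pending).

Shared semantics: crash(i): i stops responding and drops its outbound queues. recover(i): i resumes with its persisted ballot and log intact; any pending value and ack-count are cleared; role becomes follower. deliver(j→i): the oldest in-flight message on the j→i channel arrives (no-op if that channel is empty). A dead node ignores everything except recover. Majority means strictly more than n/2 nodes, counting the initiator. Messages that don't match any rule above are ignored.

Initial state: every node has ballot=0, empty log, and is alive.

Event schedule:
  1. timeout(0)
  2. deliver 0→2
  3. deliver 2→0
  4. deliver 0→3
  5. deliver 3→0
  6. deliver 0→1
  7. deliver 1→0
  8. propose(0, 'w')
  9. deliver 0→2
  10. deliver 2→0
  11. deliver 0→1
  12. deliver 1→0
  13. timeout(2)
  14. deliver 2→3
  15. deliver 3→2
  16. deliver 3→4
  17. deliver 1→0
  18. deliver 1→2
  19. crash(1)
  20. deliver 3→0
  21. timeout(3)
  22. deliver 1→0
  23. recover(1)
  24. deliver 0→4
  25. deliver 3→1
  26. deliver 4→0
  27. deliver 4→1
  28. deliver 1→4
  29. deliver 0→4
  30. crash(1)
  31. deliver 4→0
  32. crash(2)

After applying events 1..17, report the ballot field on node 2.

1. timeout(0):  <0:cand b5 ->
2. deliver 0→2:  <2:foll b5 ->
3. deliver 2→0:  nop
4. deliver 0→3:  <3:foll b5 ->
5. deliver 3→0:  <0:lead b5 ->
6. deliver 0→1:  <1:foll b5 ->
7. deliver 1→0:  nop
8. propose(0,'w'):  nop
9. deliver 0→2:  <2:foll b5 w>
10. deliver 2→0:  nop
11. deliver 0→1:  <1:foll b5 w>
12. deliver 1→0:  <0:lead b5 w>
13. timeout(2):  <2:cand b12 w>
14. deliver 2→3:  <3:foll b12 ->
15. deliver 3→2:  nop
16. deliver 3→4:  nop
17. deliver 1→0:  nop

12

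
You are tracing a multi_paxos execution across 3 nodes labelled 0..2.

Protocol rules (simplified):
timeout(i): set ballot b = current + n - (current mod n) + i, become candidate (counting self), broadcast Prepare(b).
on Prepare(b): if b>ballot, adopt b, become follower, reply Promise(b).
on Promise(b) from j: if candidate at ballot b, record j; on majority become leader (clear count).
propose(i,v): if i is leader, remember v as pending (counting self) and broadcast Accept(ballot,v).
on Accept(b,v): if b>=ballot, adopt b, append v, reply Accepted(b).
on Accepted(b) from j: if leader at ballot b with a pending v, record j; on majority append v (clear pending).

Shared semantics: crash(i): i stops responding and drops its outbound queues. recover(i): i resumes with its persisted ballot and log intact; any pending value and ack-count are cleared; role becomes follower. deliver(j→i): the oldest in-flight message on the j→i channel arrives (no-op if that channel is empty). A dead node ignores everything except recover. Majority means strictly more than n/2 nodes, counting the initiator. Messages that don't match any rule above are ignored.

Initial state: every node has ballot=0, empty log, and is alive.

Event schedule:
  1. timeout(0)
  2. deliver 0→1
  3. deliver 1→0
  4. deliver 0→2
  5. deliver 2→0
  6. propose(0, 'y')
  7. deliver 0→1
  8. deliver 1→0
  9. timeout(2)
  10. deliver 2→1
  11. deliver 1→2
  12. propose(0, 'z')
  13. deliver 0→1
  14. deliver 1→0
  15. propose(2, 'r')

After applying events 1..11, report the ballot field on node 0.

3

1. timeout(0):  <0:cand b3 ->
2. deliver 0→1:  <1:foll b3 ->
3. deliver 1→0:  <0:lead b3 ->
4. deliver 0→2:  <2:foll b3 ->
5. deliver 2→0:  nop
6. propose(0,'y'):  nop
7. deliver 0→1:  <1:foll b3 y>
8. deliver 1→0:  <0:lead b3 y>
9. timeout(2):  <2:cand b8 ->
10. deliver 2→1:  <1:foll b8 y>
11. deliver 1→2:  <2:lead b8 ->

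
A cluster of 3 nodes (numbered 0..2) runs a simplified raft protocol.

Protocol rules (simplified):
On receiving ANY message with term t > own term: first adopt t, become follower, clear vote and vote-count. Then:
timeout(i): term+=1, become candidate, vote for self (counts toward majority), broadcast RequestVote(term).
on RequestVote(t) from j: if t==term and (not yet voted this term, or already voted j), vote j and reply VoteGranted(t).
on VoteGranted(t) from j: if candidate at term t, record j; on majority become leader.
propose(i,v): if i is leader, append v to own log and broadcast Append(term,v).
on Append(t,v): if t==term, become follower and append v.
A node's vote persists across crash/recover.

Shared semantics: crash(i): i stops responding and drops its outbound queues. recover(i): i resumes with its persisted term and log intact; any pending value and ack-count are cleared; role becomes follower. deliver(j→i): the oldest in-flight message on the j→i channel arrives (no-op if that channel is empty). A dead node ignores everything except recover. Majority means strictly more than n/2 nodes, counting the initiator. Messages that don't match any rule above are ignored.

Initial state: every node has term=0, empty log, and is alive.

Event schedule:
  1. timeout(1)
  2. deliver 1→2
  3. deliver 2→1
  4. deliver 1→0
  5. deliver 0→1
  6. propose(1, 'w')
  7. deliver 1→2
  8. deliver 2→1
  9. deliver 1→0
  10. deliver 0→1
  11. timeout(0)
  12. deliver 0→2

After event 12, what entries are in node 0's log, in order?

w

after 1 — timeout(1): n1:cand/t1/[-]
after 2 — deliver 1→2: n2:foll/t1/[-]
after 3 — deliver 2→1: n1:lead/t1/[-]
after 4 — deliver 1→0: n0:foll/t1/[-]
after 5 — deliver 0→1: ·
after 6 — propose(1,'w'): n1:lead/t1/[w]
after 7 — deliver 1→2: n2:foll/t1/[w]
after 8 — deliver 2→1: ·
after 9 — deliver 1→0: n0:foll/t1/[w]
after 10 — deliver 0→1: ·
after 11 — timeout(0): n0:cand/t2/[w]
after 12 — deliver 0→2: n2:foll/t2/[w]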